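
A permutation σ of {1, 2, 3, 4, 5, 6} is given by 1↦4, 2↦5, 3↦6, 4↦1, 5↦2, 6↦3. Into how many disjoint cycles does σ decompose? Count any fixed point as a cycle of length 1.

Cycle decomposition: (1 4) (2 5) (3 6).
3 cycles.

3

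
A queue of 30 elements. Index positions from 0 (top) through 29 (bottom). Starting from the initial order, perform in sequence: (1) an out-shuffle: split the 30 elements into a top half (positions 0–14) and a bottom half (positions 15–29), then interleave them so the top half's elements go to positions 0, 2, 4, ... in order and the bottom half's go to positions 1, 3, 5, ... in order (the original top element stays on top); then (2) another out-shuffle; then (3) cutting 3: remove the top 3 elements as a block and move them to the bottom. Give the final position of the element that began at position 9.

4

Track the element from position 9 forward through each operation:
  after op 1 (out-shuffle): 9 → 18
  after op 2 (out-shuffle): 18 → 7
  after op 3 (cut 3): 7 → 4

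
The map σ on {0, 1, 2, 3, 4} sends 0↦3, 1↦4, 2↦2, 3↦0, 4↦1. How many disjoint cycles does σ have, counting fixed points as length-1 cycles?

3

Cycle decomposition: (0 3) (1 4) (2).
3 cycles.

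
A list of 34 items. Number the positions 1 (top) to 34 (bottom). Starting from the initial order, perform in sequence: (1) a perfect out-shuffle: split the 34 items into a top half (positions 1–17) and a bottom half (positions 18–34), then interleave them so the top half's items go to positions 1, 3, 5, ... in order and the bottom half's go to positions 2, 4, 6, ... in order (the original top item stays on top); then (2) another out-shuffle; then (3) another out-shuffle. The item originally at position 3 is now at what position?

Track the item from position 3 forward through each operation:
  after op 1 (out-shuffle): 3 → 5
  after op 2 (out-shuffle): 5 → 9
  after op 3 (out-shuffle): 9 → 17

17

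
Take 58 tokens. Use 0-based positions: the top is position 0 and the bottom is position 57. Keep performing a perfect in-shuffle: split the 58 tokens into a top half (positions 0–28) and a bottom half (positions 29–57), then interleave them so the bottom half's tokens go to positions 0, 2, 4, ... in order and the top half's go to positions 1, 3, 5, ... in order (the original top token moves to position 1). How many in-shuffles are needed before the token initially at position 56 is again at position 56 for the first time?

Follow position 56 under repeated in-shuffles:
56 → 54 → 50 → 42 → 26 → 53 → 48 → 38 → ... → 56 (length 58)
It first returns after 58 in-shuffles.

58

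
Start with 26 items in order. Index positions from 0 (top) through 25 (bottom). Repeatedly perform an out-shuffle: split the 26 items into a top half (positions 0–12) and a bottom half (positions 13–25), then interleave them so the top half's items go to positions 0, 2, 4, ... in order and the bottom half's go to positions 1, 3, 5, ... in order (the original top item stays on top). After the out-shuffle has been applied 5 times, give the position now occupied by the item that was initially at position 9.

13

Track the item's position through each out-shuffle:
9 → 18 → 11 → 22 → 19 → 13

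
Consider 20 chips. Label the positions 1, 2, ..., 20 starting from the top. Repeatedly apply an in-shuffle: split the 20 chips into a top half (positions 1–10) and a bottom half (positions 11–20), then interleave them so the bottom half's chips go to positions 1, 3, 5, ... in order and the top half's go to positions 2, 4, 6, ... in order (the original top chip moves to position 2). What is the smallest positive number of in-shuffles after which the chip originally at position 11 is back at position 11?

Follow position 11 under repeated in-shuffles:
11 → 1 → 2 → 4 → 8 → 16 → 11
It first returns after 6 in-shuffles.

6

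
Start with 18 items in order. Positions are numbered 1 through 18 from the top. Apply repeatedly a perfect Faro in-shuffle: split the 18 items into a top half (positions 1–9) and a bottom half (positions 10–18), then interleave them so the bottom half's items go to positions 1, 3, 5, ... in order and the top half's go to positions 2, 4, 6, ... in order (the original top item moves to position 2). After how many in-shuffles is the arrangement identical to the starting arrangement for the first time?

The in-shuffle permutes the 18 positions with cycle lengths [18].
Every item is home exactly when every cycle has completed a whole number of laps, i.e. after lcm(18) = 18 in-shuffles.

18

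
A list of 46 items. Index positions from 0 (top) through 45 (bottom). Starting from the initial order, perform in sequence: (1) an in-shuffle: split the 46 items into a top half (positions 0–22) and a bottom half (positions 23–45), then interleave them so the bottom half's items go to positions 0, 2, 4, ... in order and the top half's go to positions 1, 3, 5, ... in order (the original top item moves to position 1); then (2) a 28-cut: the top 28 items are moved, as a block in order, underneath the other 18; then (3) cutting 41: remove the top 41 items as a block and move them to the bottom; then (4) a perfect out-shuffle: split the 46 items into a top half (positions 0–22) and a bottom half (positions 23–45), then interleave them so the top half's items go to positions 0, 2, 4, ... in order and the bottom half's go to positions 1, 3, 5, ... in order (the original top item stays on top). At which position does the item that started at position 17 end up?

Track the item from position 17 forward through each operation:
  after op 1 (in-shuffle): 17 → 35
  after op 2 (cut 28): 35 → 7
  after op 3 (cut 41): 7 → 12
  after op 4 (out-shuffle): 12 → 24

24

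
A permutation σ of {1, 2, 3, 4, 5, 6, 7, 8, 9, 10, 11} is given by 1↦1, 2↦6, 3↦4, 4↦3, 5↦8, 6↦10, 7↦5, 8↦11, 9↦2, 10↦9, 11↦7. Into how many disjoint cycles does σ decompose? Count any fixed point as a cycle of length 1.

Cycle decomposition: (1) (2 6 10 9) (3 4) (5 8 11 7).
4 cycles.

4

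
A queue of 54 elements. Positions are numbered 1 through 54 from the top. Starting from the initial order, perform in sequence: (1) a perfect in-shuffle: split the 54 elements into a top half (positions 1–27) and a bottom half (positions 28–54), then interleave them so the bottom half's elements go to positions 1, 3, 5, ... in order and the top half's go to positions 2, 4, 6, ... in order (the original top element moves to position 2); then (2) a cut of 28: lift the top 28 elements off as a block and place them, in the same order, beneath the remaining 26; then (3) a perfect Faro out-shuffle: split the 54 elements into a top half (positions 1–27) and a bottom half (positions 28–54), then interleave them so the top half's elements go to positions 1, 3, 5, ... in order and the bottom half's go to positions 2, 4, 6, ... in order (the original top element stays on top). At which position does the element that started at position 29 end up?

Track the element from position 29 forward through each operation:
  after op 1 (in-shuffle): 29 → 3
  after op 2 (cut 28): 3 → 29
  after op 3 (out-shuffle): 29 → 4

4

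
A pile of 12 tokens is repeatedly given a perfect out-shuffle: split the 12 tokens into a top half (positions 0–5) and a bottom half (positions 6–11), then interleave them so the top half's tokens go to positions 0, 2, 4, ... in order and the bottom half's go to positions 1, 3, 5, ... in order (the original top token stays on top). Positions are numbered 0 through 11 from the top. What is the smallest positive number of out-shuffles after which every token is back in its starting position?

The out-shuffle permutes the 12 positions with cycle lengths [1, 1, 10].
Every token is home exactly when every cycle has completed a whole number of laps, i.e. after lcm(1, 10) = 10 out-shuffles.

10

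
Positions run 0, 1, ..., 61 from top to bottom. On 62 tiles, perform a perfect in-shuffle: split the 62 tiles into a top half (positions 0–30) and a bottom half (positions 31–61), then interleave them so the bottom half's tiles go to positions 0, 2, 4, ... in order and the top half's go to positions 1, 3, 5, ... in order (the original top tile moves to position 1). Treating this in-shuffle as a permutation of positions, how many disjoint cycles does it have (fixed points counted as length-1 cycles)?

12

Trace each unvisited position around until it returns:
(0 1 3 7 15 31) (2 5 11 23 47 32) (4 9 19 39 16 33) (6 13 27 55 48 34) (8 17 35) (10 21 43 24 49 36) (12 25 51 40 18 37) (14 29 59 56 50 38) ... plus 4 more
12 cycles in total.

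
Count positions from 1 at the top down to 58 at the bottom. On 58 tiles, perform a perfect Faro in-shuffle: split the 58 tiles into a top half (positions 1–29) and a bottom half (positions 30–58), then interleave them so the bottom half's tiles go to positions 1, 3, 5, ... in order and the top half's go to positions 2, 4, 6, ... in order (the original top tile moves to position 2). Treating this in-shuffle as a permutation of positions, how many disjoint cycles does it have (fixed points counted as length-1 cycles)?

Trace each unvisited position around until it returns:
(1 2 4 8 16 32 ... len 58)
1 cycle in total.

1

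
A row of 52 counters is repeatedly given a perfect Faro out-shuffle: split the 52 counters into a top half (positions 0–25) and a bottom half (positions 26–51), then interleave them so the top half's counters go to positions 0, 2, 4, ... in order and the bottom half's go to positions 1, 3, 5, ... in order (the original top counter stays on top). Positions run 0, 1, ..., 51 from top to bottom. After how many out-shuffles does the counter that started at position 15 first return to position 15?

Follow position 15 under repeated out-shuffles:
15 → 30 → 9 → 18 → 36 → 21 → 42 → 33 → 15
It first returns after 8 out-shuffles.

8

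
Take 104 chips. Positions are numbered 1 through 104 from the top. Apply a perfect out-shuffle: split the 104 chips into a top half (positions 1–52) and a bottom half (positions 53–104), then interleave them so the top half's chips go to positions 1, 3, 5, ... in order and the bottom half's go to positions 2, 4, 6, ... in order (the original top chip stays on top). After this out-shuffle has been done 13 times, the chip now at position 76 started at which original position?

Work backwards from position 76, undoing one out-shuffle at a time:
76 ← 90 ← 97 ← 49 ← 25 ← ... ← 96 (13 steps).
So the chip now at position 76 started at position 96.

96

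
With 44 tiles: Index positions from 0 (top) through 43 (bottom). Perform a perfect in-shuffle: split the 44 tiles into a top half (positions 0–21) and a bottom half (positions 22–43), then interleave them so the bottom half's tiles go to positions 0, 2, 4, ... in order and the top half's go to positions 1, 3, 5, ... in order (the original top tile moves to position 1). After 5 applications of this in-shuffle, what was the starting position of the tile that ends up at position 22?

Work backwards from position 22, undoing one in-shuffle at a time:
22 ← 33 ← 16 ← 30 ← 37 ← 18
So the tile now at position 22 started at position 18.

18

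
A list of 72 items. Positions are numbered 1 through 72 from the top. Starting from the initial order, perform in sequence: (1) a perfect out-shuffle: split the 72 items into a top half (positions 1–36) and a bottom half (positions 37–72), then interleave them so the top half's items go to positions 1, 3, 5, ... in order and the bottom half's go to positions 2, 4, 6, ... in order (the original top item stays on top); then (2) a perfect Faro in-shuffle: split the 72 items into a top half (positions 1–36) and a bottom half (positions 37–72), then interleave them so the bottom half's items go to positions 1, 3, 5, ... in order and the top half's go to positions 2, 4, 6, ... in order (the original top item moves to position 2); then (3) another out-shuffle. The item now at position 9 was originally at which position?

Undo the operations in reverse order, starting from position 9:
  undo op 3 (out-shuffle, from top half): 9 ← 5
  undo op 2 (in-shuffle, from bottom half): 5 ← 39
  undo op 1 (out-shuffle, from top half): 39 ← 20
So the item at position 9 came from original position 20.

20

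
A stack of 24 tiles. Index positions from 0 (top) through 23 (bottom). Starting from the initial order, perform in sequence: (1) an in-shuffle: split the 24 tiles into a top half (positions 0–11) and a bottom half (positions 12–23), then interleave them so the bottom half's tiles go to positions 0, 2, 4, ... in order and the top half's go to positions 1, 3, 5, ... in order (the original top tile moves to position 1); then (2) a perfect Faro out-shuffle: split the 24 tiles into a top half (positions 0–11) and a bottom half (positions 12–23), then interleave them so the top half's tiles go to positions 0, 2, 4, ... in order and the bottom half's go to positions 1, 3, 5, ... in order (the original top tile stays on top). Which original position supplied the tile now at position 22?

Undo the operations in reverse order, starting from position 22:
  undo op 2 (out-shuffle, from top half): 22 ← 11
  undo op 1 (in-shuffle, from top half): 11 ← 5
So the tile at position 22 came from original position 5.

5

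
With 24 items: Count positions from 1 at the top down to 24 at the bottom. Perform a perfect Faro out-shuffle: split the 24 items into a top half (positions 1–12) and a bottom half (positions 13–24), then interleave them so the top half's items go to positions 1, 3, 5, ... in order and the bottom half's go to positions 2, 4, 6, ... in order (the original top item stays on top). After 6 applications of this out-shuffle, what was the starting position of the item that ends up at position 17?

Work backwards from position 17, undoing one out-shuffle at a time:
17 ← 9 ← 5 ← 3 ← 2 ← 13 ← 7
So the item now at position 17 started at position 7.

7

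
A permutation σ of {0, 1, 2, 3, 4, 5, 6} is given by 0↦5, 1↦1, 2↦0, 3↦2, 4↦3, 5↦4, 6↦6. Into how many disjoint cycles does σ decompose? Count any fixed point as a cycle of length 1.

3

Cycle decomposition: (0 5 4 3 2) (1) (6).
3 cycles.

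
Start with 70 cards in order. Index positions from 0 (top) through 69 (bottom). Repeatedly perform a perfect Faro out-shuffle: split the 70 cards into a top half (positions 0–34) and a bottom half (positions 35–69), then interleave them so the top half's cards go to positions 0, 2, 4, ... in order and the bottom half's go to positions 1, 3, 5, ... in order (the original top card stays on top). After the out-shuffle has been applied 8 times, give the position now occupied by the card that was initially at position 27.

Track the card's position through each out-shuffle:
27 → 54 → 39 → 9 → 18 → 36 → 3 → 6 → 12

12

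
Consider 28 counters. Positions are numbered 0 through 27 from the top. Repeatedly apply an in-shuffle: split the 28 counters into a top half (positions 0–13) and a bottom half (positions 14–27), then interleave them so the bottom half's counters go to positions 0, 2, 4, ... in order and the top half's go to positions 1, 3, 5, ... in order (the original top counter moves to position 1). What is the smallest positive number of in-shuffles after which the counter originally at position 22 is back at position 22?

28

Follow position 22 under repeated in-shuffles:
22 → 16 → 4 → 9 → 19 → 10 → 21 → 14 → ... → 22 (length 28)
It first returns after 28 in-shuffles.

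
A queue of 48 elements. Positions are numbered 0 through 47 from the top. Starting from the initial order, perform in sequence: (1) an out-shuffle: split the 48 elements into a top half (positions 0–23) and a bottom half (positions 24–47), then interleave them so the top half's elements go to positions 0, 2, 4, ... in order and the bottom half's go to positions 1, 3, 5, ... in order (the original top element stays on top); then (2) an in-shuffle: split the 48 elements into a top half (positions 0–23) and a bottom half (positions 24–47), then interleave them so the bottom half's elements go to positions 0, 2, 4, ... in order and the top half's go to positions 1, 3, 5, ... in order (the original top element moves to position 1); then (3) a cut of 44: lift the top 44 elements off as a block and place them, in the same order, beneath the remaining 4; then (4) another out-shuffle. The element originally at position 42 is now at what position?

13

Track the element from position 42 forward through each operation:
  after op 1 (out-shuffle): 42 → 37
  after op 2 (in-shuffle): 37 → 26
  after op 3 (cut 44): 26 → 30
  after op 4 (out-shuffle): 30 → 13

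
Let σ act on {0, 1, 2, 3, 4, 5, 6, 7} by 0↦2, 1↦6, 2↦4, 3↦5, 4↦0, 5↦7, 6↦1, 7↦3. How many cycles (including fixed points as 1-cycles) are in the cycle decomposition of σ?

Cycle decomposition: (0 2 4) (1 6) (3 5 7).
3 cycles.

3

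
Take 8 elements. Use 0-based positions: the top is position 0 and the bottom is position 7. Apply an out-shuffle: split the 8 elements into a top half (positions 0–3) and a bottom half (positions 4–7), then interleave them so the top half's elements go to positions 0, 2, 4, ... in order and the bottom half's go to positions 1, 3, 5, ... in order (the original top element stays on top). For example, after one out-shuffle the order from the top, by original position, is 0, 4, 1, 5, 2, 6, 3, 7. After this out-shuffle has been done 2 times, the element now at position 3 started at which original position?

6

Work backwards from position 3, undoing one out-shuffle at a time:
3 ← 5 ← 6
So the element now at position 3 started at position 6.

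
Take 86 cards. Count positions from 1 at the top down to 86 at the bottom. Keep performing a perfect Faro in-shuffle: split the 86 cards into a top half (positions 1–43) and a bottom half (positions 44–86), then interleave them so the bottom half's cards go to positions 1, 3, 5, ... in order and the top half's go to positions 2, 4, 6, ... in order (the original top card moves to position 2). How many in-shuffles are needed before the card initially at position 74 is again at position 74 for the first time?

28

Follow position 74 under repeated in-shuffles:
74 → 61 → 35 → 70 → 53 → 19 → 38 → 76 → ... → 74 (length 28)
It first returns after 28 in-shuffles.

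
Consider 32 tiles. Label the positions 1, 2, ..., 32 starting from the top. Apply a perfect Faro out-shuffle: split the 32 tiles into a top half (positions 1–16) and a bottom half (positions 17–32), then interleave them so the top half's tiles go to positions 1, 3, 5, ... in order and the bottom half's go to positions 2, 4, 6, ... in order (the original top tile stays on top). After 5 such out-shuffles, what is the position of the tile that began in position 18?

18

Track the tile's position through each out-shuffle:
18 → 4 → 7 → 13 → 25 → 18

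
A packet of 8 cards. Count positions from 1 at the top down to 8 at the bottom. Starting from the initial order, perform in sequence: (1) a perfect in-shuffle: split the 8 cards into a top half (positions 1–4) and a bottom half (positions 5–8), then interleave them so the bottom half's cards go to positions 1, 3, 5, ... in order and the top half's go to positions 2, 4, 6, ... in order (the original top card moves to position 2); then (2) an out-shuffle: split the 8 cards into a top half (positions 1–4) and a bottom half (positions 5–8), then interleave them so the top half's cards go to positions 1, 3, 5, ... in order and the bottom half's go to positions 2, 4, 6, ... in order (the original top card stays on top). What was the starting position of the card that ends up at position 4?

3

Undo the operations in reverse order, starting from position 4:
  undo op 2 (out-shuffle, from bottom half): 4 ← 6
  undo op 1 (in-shuffle, from top half): 6 ← 3
So the card at position 4 came from original position 3.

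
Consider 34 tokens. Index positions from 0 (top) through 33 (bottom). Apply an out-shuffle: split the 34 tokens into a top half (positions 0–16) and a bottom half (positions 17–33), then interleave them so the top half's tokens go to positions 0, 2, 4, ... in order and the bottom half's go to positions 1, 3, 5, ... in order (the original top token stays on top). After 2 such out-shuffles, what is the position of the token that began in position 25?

Track the token's position through each out-shuffle:
25 → 17 → 1

1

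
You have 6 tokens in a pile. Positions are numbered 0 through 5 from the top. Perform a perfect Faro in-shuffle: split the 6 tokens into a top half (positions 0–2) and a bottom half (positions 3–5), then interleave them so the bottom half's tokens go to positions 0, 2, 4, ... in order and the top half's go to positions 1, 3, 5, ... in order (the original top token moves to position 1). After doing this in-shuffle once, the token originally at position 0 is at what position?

Track the token's position through each in-shuffle:
0 → 1

1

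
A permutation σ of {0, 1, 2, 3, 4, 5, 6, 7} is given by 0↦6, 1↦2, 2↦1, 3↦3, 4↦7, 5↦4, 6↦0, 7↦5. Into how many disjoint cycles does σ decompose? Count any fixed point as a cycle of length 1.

Cycle decomposition: (0 6) (1 2) (3) (4 7 5).
4 cycles.

4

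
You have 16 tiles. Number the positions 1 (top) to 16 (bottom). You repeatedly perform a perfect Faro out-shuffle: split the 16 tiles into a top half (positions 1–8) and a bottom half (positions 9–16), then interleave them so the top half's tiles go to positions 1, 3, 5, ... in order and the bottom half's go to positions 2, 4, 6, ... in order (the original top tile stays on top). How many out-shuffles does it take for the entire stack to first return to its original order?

The out-shuffle permutes the 16 positions with cycle lengths [1, 1, 2, 4, 4, 4].
Every tile is home exactly when every cycle has completed a whole number of laps, i.e. after lcm(1, 2, 4) = 4 out-shuffles.

4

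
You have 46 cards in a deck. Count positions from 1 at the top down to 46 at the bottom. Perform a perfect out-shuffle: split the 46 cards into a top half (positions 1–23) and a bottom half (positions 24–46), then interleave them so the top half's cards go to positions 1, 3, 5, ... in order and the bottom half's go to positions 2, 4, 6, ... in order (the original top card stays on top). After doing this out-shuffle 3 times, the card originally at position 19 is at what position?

Track the card's position through each out-shuffle:
19 → 37 → 28 → 10

10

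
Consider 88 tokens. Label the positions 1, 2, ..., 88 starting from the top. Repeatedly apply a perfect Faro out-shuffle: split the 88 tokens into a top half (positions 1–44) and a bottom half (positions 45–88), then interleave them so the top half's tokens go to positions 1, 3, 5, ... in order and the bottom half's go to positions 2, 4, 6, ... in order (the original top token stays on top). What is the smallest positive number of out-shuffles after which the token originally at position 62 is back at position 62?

Follow position 62 under repeated out-shuffles:
62 → 36 → 71 → 54 → 20 → 39 → 77 → 66 → ... → 62 (length 28)
It first returns after 28 out-shuffles.

28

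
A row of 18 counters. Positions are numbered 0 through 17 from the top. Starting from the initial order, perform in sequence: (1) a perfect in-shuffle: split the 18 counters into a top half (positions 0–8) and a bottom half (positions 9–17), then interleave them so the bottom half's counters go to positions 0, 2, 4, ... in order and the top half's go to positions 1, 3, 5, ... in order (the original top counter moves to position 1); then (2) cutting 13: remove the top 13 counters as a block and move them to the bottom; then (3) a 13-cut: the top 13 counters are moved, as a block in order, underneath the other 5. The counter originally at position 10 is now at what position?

12

Track the counter from position 10 forward through each operation:
  after op 1 (in-shuffle): 10 → 2
  after op 2 (cut 13): 2 → 7
  after op 3 (cut 13): 7 → 12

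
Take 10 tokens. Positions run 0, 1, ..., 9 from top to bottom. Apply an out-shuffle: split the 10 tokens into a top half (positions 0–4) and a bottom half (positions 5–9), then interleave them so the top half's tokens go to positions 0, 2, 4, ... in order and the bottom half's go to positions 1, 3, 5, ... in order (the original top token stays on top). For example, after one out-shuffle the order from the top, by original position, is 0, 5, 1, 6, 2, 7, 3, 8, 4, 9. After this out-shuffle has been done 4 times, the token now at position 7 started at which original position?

Work backwards from position 7, undoing one out-shuffle at a time:
7 ← 8 ← 4 ← 2 ← 1
So the token now at position 7 started at position 1.

1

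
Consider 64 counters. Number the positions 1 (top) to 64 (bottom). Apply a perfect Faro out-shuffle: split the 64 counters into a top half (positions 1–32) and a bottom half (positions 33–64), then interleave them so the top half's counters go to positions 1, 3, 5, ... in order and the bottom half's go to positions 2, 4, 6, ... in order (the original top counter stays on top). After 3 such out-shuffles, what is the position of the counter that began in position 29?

36

Track the counter's position through each out-shuffle:
29 → 57 → 50 → 36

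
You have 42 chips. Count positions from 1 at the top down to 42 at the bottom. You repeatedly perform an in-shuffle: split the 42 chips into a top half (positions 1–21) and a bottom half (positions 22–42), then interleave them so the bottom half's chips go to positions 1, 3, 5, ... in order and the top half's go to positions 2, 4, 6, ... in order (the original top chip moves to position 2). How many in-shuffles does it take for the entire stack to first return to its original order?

14

The in-shuffle permutes the 42 positions with cycle lengths [14, 14, 14].
Every chip is home exactly when every cycle has completed a whole number of laps, i.e. after lcm(14) = 14 in-shuffles.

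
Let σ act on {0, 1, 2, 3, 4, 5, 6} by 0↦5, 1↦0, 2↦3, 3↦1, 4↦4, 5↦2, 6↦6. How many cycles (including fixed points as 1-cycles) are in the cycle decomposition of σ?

Cycle decomposition: (0 5 2 3 1) (4) (6).
3 cycles.

3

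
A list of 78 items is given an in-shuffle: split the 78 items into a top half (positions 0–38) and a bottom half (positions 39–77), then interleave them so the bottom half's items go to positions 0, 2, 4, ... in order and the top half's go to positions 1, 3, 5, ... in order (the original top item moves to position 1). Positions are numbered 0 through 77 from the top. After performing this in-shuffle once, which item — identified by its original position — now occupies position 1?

Work backwards from position 1, undoing one in-shuffle at a time:
1 ← 0
So the item now at position 1 started at position 0.

0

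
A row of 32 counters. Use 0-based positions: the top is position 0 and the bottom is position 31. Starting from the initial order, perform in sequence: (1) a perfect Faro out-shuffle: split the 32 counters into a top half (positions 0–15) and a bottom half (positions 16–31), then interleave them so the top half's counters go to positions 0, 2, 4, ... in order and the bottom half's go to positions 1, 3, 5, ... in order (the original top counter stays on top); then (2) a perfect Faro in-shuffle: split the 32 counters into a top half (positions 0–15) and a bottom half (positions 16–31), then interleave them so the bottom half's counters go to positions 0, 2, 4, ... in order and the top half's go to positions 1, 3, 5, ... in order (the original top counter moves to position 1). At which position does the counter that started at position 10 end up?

Track the counter from position 10 forward through each operation:
  after op 1 (out-shuffle): 10 → 20
  after op 2 (in-shuffle): 20 → 8

8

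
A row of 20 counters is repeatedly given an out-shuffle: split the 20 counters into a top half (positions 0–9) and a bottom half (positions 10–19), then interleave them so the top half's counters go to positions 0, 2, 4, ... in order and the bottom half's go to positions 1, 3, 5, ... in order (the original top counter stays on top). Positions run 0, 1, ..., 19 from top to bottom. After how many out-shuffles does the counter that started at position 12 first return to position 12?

18

Follow position 12 under repeated out-shuffles:
12 → 5 → 10 → 1 → 2 → 4 → 8 → 16 → 13 → 7 → 14 → 9 → 18 → 17 → 15 → 11 → 3 → 6 → 12
It first returns after 18 out-shuffles.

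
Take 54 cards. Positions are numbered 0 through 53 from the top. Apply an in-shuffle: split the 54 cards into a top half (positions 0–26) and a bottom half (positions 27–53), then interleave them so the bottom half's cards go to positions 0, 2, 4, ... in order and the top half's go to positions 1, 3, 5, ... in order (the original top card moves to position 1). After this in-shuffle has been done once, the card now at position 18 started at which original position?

Work backwards from position 18, undoing one in-shuffle at a time:
18 ← 36
So the card now at position 18 started at position 36.

36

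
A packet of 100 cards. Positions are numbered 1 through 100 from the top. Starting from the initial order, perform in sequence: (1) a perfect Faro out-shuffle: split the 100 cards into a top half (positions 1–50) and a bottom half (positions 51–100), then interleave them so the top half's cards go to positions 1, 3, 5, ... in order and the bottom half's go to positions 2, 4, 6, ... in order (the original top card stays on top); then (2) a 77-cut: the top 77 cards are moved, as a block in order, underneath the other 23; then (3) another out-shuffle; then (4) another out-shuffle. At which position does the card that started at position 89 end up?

Track the card from position 89 forward through each operation:
  after op 1 (out-shuffle): 89 → 78
  after op 2 (cut 77): 78 → 1
  after op 3 (out-shuffle): 1 → 1
  after op 4 (out-shuffle): 1 → 1

1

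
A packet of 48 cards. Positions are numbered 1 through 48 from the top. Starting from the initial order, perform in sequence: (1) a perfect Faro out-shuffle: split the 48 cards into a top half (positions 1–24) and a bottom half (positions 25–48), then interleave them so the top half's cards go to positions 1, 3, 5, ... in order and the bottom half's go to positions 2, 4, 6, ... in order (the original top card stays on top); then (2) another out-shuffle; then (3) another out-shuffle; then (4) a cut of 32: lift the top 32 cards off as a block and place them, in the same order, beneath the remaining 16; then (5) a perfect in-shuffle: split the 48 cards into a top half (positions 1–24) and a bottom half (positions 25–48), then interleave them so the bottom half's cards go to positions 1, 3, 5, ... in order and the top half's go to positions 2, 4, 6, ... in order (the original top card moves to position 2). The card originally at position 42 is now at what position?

30

Track the card from position 42 forward through each operation:
  after op 1 (out-shuffle): 42 → 36
  after op 2 (out-shuffle): 36 → 24
  after op 3 (out-shuffle): 24 → 47
  after op 4 (cut 32): 47 → 15
  after op 5 (in-shuffle): 15 → 30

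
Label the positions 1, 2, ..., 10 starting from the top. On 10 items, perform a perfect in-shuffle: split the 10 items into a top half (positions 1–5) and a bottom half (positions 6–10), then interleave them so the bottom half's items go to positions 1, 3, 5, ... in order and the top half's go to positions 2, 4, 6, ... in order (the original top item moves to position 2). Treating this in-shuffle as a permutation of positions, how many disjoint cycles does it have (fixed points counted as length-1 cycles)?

1

Trace each unvisited position around until it returns:
(1 2 4 8 5 10 9 7 3 6)
1 cycle in total.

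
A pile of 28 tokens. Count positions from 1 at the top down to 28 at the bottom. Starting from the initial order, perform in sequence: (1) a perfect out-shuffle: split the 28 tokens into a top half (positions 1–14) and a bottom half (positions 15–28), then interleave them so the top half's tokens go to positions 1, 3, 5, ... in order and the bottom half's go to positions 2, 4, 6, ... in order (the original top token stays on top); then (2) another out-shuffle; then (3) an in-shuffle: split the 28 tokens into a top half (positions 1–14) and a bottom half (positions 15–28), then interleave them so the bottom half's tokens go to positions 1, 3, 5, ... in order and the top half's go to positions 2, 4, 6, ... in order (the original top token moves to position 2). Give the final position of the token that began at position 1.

Track the token from position 1 forward through each operation:
  after op 1 (out-shuffle): 1 → 1
  after op 2 (out-shuffle): 1 → 1
  after op 3 (in-shuffle): 1 → 2

2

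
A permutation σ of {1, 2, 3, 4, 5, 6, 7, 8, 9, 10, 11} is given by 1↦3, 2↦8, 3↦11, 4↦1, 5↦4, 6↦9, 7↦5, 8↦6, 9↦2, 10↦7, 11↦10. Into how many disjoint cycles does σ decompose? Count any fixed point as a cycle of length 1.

2

Cycle decomposition: (1 3 11 10 7 5 4) (2 8 6 9).
2 cycles.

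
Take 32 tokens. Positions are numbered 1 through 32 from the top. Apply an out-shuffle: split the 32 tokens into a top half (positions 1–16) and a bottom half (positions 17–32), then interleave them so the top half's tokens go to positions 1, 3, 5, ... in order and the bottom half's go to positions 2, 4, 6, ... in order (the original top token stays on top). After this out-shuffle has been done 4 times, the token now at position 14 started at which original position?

Work backwards from position 14, undoing one out-shuffle at a time:
14 ← 23 ← 12 ← 22 ← 27
So the token now at position 14 started at position 27.

27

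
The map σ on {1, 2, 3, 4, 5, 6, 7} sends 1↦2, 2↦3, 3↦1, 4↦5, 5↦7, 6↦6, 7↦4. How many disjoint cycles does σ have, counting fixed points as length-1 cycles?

Cycle decomposition: (1 2 3) (4 5 7) (6).
3 cycles.

3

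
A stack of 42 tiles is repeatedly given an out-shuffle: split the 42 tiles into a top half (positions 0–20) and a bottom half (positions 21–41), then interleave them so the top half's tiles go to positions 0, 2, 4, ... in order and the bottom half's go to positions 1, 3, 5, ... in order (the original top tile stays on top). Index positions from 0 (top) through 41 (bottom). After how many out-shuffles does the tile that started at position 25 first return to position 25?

20

Follow position 25 under repeated out-shuffles:
25 → 9 → 18 → 36 → 31 → 21 → 1 → 2 → 4 → 8 → 16 → 32 → 23 → 5 → 10 → 20 → 40 → 39 → 37 → 33 → 25
It first returns after 20 out-shuffles.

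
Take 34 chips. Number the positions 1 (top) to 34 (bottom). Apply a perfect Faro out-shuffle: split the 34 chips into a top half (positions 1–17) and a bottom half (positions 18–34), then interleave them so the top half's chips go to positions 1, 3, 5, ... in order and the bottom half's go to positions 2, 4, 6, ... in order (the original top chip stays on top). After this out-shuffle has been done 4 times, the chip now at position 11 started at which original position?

14

Work backwards from position 11, undoing one out-shuffle at a time:
11 ← 6 ← 20 ← 27 ← 14
So the chip now at position 11 started at position 14.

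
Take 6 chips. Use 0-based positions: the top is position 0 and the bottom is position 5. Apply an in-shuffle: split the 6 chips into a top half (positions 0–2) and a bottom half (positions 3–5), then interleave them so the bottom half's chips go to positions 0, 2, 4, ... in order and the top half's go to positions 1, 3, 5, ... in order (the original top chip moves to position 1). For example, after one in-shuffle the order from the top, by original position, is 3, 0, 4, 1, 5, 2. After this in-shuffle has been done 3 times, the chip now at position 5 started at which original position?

5

Work backwards from position 5, undoing one in-shuffle at a time:
5 ← 2 ← 4 ← 5
So the chip now at position 5 started at position 5.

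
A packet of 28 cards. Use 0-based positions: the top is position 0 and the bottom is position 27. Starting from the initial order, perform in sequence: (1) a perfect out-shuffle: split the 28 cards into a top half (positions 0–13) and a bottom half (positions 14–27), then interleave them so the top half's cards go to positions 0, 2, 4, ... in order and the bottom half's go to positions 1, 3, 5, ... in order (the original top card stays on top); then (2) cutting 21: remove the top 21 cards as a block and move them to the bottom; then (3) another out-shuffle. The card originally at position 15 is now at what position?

Track the card from position 15 forward through each operation:
  after op 1 (out-shuffle): 15 → 3
  after op 2 (cut 21): 3 → 10
  after op 3 (out-shuffle): 10 → 20

20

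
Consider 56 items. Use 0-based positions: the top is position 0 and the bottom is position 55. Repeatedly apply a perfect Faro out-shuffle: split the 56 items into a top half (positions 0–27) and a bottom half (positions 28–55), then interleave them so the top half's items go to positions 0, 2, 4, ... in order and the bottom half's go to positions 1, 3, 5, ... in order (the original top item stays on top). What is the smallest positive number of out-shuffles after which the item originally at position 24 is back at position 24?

Follow position 24 under repeated out-shuffles:
24 → 48 → 41 → 27 → 54 → 53 → 51 → 47 → 39 → 23 → 46 → 37 → 19 → 38 → 21 → 42 → 29 → 3 → 6 → 12 → 24
It first returns after 20 out-shuffles.

20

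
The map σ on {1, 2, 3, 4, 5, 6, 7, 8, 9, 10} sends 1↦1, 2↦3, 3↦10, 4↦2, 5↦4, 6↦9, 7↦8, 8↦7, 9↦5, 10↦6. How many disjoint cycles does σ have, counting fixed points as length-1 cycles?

3

Cycle decomposition: (1) (2 3 10 6 9 5 4) (7 8).
3 cycles.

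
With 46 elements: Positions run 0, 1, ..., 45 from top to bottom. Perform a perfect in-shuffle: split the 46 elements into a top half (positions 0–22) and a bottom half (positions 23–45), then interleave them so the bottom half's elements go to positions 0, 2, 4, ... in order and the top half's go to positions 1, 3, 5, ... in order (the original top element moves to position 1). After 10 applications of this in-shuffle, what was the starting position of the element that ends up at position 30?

Work backwards from position 30, undoing one in-shuffle at a time:
30 ← 38 ← 42 ← 44 ← 45 ← 22 ← 34 ← 40 ← 43 ← 21 ← 10
So the element now at position 30 started at position 10.

10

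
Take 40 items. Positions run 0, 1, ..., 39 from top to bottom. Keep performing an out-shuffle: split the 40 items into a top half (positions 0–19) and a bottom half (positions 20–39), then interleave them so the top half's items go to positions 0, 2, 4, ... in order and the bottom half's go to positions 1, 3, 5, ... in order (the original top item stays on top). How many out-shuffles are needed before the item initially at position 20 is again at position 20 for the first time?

Follow position 20 under repeated out-shuffles:
20 → 1 → 2 → 4 → 8 → 16 → 32 → 25 → 11 → 22 → 5 → 10 → 20
It first returns after 12 out-shuffles.

12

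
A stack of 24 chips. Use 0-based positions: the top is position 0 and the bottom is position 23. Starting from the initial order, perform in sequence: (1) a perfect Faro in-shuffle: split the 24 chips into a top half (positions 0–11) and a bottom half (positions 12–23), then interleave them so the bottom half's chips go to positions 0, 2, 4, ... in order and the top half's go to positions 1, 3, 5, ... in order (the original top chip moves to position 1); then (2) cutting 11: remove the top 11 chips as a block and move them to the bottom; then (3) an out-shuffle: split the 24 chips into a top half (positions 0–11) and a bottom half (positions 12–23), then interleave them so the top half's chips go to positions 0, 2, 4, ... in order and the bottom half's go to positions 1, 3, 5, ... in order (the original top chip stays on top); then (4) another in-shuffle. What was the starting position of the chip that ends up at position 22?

17

Undo the operations in reverse order, starting from position 22:
  undo op 4 (in-shuffle, from bottom half): 22 ← 23
  undo op 3 (out-shuffle, from bottom half): 23 ← 23
  undo op 2 (cut 11): 23 ← 10
  undo op 1 (in-shuffle, from bottom half): 10 ← 17
So the chip at position 22 came from original position 17.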